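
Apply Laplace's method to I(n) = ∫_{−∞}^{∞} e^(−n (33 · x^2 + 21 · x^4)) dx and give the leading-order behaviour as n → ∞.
I(n) ~ sqrt(π/(33n))

φ(x) = 33 · x^2 + 21 · x^4 has its unique global minimum at x* = 0 (since φ'(x) = 66x + 84x^3 = 0 only at x = 0 for real x with both coefficients positive, and φ → ∞ as |x| → ∞). At x* = 0, φ(0) = 0 and φ''(0) = 66. Laplace's method then gives
  I(n) ~ sqrt(2π / (n · φ''(0))) · e^(−n φ(0)) = sqrt(2π / (66n)) = sqrt(π/(33n)).
The 21 · x^4 term contributes only at subleading order (an O(1/n) relative correction).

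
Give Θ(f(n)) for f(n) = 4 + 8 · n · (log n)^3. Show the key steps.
f(n) ∈ Θ(n · (log n)^3)

Compare the terms by growth order. For large n, n^a · (log n)^b dominates n^a' · (log n)^b' iff a > a', or (a = a' and b > b'). Ranking the 2 terms shows the dominant one is 8 · n · (log n)^3. Hence f(n) ∈ Θ(n · (log n)^3).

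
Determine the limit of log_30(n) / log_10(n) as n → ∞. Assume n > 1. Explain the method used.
lim = ln(10) / ln(30) = log_30(10)

Change of base: log_30(n) = ln n / ln 30 and log_10(n) = ln n / ln 10. The ratio is (ln n / ln 30) · (ln 10 / ln n) = ln 10 / ln 30, a constant independent of n. So the limit is ln 10 / ln 30 = log_30(10).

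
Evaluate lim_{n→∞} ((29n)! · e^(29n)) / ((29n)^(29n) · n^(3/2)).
lim = 0

Stirling: (29n)! ~ sqrt(2π·29n) · (29n/e)^(29n). Hence
  (29n)! · e^(29n) / (29n)^(29n) ~ sqrt(2π·29n).
Dividing by n^(3/2): sqrt(2π·29n) / n^(3/2) = sqrt(2π·29) · n^((1−3)/2), so the expression behaves like sqrt(2π·29) · n^((1−3)/2) → 0.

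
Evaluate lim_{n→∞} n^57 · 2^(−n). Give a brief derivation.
lim = 0

Exponentials with base > 1 dominate every fixed polynomial: for any fixed c, n^c / 2^n → 0 as n → ∞ (e.g. by the ratio test, or by writing 2^n = e^(n ln 2) and noting e^(n ln 2) / n^c → ∞). Hence n^57 · 2^(−n) = n^57 / 2^n → 0.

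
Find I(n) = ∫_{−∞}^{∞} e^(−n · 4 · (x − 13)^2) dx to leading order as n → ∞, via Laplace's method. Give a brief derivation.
I(n) = sqrt(π/(4n))

Here φ(x) = 4 · (x − 13)^2 has its unique minimum at x* = 13 with φ(x*) = 0 and φ''(x*) = 8. Laplace's method gives
  I(n) ~ e^(−n φ(x*)) · sqrt(2π / (n · φ''(x*))) = sqrt(2π / (8n)) = sqrt(π/(4n)).
This is exact: substituting u = (x − 13)·sqrt(4n) gives I(n) = (1/sqrt(4n)) ∫_{−∞}^{∞} e^(−u^2) du = sqrt(π/(4n)).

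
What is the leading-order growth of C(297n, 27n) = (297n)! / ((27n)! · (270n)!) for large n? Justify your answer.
C(297n, 27n) ~ (285311670611/10000000000)^(27n) · sqrt(11/(20π·27n))

Write N = 27n. Apply Stirling to each factorial:
  (11N)! ~ sqrt(2π·11N) · (11N/e)^(11N),
  N! ~ sqrt(2π N) · (N/e)^N,
  (10N)! ~ sqrt(2π·10N) · (10N/e)^(10N).
The exponential factors combine to (11N)^(11N) / (N^N · (10N)^(10N)) = 11^(11N)/10^(10N) = (11^11/10^10)^N = (285311670611/10000000000)^N.
The square-root prefactors combine to sqrt(2π·11N) / (sqrt(2π N)·sqrt(2π·10N)) = sqrt(11 / (2π·10·N)) = sqrt(11/(20π·27n)).
Substituting N = 27n: C(297n, 27n) ~ (285311670611/10000000000)^(27n) · sqrt(11/(20π·27n)).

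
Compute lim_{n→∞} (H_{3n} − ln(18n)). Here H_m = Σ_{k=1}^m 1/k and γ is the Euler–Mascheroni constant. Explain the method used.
lim = −ln 6 + γ

By Euler-Maclaurin, H_m = ln m + γ + O(1/m). So
  H_{3n} − ln(18n) = ln(3n) + γ − ln(18n) + O(1/n)
                       = ln(3/18) + γ + O(1/n).
Hence the limit is ln(3/18) + γ (= −ln 6).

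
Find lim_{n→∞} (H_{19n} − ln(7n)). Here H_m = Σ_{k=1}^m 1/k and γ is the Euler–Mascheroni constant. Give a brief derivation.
lim = ln(19/7) + γ

By Euler-Maclaurin, H_m = ln m + γ + O(1/m). So
  H_{19n} − ln(7n) = ln(19n) + γ − ln(7n) + O(1/n)
                       = ln(19/7) + γ + O(1/n).
Hence the limit is ln(19/7) + γ.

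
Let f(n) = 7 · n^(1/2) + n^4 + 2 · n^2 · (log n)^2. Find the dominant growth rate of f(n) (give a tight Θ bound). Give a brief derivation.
f(n) ∈ Θ(n^4)

Compare the terms by growth order. For large n, n^a · (log n)^b dominates n^a' · (log n)^b' iff a > a', or (a = a' and b > b'). Ranking the 3 terms shows the dominant one is n^4. Hence f(n) ∈ Θ(n^4).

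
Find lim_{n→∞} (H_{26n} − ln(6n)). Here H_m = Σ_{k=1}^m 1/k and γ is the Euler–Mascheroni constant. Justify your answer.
lim = ln(13/3) + γ

By Euler-Maclaurin, H_m = ln m + γ + O(1/m). So
  H_{26n} − ln(6n) = ln(26n) + γ − ln(6n) + O(1/n)
                       = ln(26/6) + γ + O(1/n).
Hence the limit is ln(26/6) + γ (= ln(13/3)).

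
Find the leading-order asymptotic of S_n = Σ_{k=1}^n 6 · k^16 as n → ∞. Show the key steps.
S_n ~ 6 · n^17 / 17

By integral comparison (Euler-Maclaurin), Σ_{k=1}^n 6 · k^16 = 6 · ∫_0^n x^16 dx + O(n^16) = 6 · n^17/17 + O(n^16). (Equivalently, Faulhaber's formula gives the same leading term.)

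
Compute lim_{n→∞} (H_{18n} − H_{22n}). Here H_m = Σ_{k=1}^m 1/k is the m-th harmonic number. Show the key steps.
lim = ln(18/22) = ln(9/11)

Euler-Maclaurin gives H_m = ln m + γ + 1/(2m) + O(1/m^2). The γ and O(1/m) terms cancel in the difference:
  H_{18n} − H_{22n} = ln(18n) − ln(22n) + O(1/n) = ln(18/22) + O(1/n).
Hence the limit is ln(18/22) = ln(9/11).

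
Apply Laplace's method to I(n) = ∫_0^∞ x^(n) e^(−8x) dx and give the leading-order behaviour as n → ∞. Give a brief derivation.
I(n) ~ (sqrt(2π·n) / 8) · (n/(8e))^(n)

Write the integrand as exp(n ln x − 8x) and set f(x) = n ln x − 8x. Then f'(x) = n/x − 8 = 0 at x* = n/8, and f''(x*) = −n/x*^2 = −8^2/(n). Laplace's method (interior maximum) gives
  I(n) ~ e^(f(x*)) · sqrt(2π / |f''(x*)|)
        = exp(n ln(n/8) − n) · sqrt(2π · n / 8^2)
        = (n/8)^(n) e^(−n) · sqrt(2π·n) / 8
        = (sqrt(2π·n) / 8) · (n/(8e))^(n).
This matches Γ(n+1)/8^(n+1) with Stirling applied to Γ.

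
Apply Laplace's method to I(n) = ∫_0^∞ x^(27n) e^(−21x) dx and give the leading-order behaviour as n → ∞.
I(n) ~ (sqrt(2π·27n) / 21) · (27n/(21e))^(27n)

Write the integrand as exp(27n ln x − 21x) and set f(x) = 27n ln x − 21x. Then f'(x) = 27n/x − 21 = 0 at x* = 27n/21, and f''(x*) = −27n/x*^2 = −21^2/(27n). Laplace's method (interior maximum) gives
  I(n) ~ e^(f(x*)) · sqrt(2π / |f''(x*)|)
        = exp(27n ln(27n/21) − 27n) · sqrt(2π · 27n / 21^2)
        = (27n/21)^(27n) e^(−27n) · sqrt(2π·27n) / 21
        = (sqrt(2π·27n) / 21) · (27n/(21e))^(27n).
This matches Γ(27n+1)/21^(27n+1) with Stirling applied to Γ.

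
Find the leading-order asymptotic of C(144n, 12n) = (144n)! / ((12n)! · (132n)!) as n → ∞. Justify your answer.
C(144n, 12n) ~ (8916100448256/285311670611)^(12n) · sqrt(6/(11π·12n))

Write N = 12n. Apply Stirling to each factorial:
  (12N)! ~ sqrt(2π·12N) · (12N/e)^(12N),
  N! ~ sqrt(2π N) · (N/e)^N,
  (11N)! ~ sqrt(2π·11N) · (11N/e)^(11N).
The exponential factors combine to (12N)^(12N) / (N^N · (11N)^(11N)) = 12^(12N)/11^(11N) = (12^12/11^11)^N = (8916100448256/285311670611)^N.
The square-root prefactors combine to sqrt(2π·12N) / (sqrt(2π N)·sqrt(2π·11N)) = sqrt(12 / (2π·11·N)) = sqrt(6/(11π·12n)).
Substituting N = 12n: C(144n, 12n) ~ (8916100448256/285311670611)^(12n) · sqrt(6/(11π·12n)).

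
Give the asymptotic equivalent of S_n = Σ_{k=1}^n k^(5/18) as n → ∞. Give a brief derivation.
S_n ~ (18/23) · n^(23/18)

Integral comparison: Σ_{k=1}^n k^(5/18) = ∫_0^n x^(5/18) dx + O(n^(5/18)). The integral is n^(1 + 5/18) / (1 + 5/18) = n^((5+18)/18) / ((5+18)/18) = (18/23) · n^(23/18).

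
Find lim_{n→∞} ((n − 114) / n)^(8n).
lim = e^(−912)

Rewrite as (1 − 114/n)^(8n). By the standard limit (1 + x/n)^n → e^x, we have (1 − 114/n)^n → e^(−114), and raising to the 8th power gives e^(−912).
More precisely, ln[(1 − 114/n)^(8n)] = 8n · ln(1 − 114/n) = 8n · (-114/n + O(1/n^2)) = -912 + O(1/n) → -912.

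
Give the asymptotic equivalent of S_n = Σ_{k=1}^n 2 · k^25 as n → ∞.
S_n ~ n^26 / 13

By integral comparison (Euler-Maclaurin), Σ_{k=1}^n 2 · k^25 = 2 · ∫_0^n x^25 dx + O(n^25) = 2 · n^26/26 = n^26 / 13 + O(n^25). (Equivalently, Faulhaber's formula gives the same leading term.)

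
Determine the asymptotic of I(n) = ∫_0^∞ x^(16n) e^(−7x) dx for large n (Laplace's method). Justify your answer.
I(n) ~ (sqrt(2π·16n) / 7) · (16n/(7e))^(16n)

Write the integrand as exp(16n ln x − 7x) and set f(x) = 16n ln x − 7x. Then f'(x) = 16n/x − 7 = 0 at x* = 16n/7, and f''(x*) = −16n/x*^2 = −7^2/(16n). Laplace's method (interior maximum) gives
  I(n) ~ e^(f(x*)) · sqrt(2π / |f''(x*)|)
        = exp(16n ln(16n/7) − 16n) · sqrt(2π · 16n / 7^2)
        = (16n/7)^(16n) e^(−16n) · sqrt(2π·16n) / 7
        = (sqrt(2π·16n) / 7) · (16n/(7e))^(16n).
This matches Γ(16n+1)/7^(16n+1) with Stirling applied to Γ.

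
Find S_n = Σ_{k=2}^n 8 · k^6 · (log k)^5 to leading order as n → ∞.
S_n ~ 8 · n^7 · (log n)^5 / 7

By integral comparison, S_n = ∫_1^n 8 · x^6 · (log x)^5 dx + O(n^6 · (log n)^5). For the integral, the leading term of ∫_1^n x^6 (log x)^5 dx is n^7/7 · (log n)^5 (by repeated integration by parts; each step lowers the log-exponent and produces a relatively O(1/log n) correction). Hence S_n ~ 8 · n^7 · (log n)^5 / 7.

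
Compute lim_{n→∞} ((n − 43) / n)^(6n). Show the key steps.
lim = e^(−258)

Rewrite as (1 − 43/n)^(6n). By the standard limit (1 + x/n)^n → e^x, we have (1 − 43/n)^n → e^(−43), and raising to the 6th power gives e^(−258).
More precisely, ln[(1 − 43/n)^(6n)] = 6n · ln(1 − 43/n) = 6n · (-43/n + O(1/n^2)) = -258 + O(1/n) → -258.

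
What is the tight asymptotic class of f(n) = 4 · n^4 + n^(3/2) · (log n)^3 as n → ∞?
f(n) ∈ Θ(n^4)

Compare the terms by growth order. For large n, n^a · (log n)^b dominates n^a' · (log n)^b' iff a > a', or (a = a' and b > b'). Ranking the 2 terms shows the dominant one is 4 · n^4. Hence f(n) ∈ Θ(n^4).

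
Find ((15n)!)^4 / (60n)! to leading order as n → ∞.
((15n)!)^4/(60n)! ~ ((2π·15n)^(3/2) / 2) · 4^(−4·15n)  →  0

Write N = 15n. Stirling: N! ~ sqrt(2π N)(N/e)^N and (4N)! ~ sqrt(2π·4N)·(4N/e)^(4N).
  (N!)^4/(4N)! ~ (2π N)^(4/2) (N/e)^(4N) / [sqrt(2π·4N) (4N/e)^(4N)]
     = (2π N)^(4/2) / sqrt(2π·4N) · (N/(4N))^(4N)
     = (2π N)^((4−1)/2) / 2 · 4^(−4N).
Since 4^4 > 1, the factor 4^(−4N) decays exponentially, so the ratio → 0. Substituting N = 15n gives the stated form.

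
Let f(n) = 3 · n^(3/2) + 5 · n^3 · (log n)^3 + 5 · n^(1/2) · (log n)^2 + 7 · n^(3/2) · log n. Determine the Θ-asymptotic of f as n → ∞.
f(n) ∈ Θ(n^3 · (log n)^3)

Compare the terms by growth order. For large n, n^a · (log n)^b dominates n^a' · (log n)^b' iff a > a', or (a = a' and b > b'). Ranking the 4 terms shows the dominant one is 5 · n^3 · (log n)^3. Hence f(n) ∈ Θ(n^3 · (log n)^3).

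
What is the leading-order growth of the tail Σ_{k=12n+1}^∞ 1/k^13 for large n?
Σ_{k>12n} 1/k^13 ~ 1/(12 · (12n)^12)

Compare to the integral: ∫_{12n}^∞ x^(−13) dx = [−x^(−12)/12]_{12n}^∞ = 1/((13−1)·(12n)^12). Euler-Maclaurin then gives
  Σ_{k>12n} 1/k^13 = ∫_{12n}^∞ dx/x^13 − 1/(2·(12n)^13) + O(1/(12n)^14).
(Equivalently this is ζ(13) − Σ_{k≤12n} 1/k^13.)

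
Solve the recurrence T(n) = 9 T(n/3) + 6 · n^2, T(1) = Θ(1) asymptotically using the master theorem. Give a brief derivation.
T(n) = Θ(n^2 log n)

log_3 9 = 2, and f(n) = 6 · n^2 = Θ(n^(log_3 9)). This is Case 2 of the master theorem: T(n) = Θ(f(n) · log n) = Θ(n^2 log n).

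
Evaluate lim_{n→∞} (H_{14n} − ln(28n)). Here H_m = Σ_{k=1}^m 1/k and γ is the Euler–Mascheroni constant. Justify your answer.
lim = −ln 2 + γ

By Euler-Maclaurin, H_m = ln m + γ + O(1/m). So
  H_{14n} − ln(28n) = ln(14n) + γ − ln(28n) + O(1/n)
                       = ln(14/28) + γ + O(1/n).
Hence the limit is ln(14/28) + γ (= −ln 2).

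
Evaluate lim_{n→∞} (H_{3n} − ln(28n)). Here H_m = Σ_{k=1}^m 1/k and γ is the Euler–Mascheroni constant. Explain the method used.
lim = ln(3/28) + γ

By Euler-Maclaurin, H_m = ln m + γ + O(1/m). So
  H_{3n} − ln(28n) = ln(3n) + γ − ln(28n) + O(1/n)
                       = ln(3/28) + γ + O(1/n).
Hence the limit is ln(3/28) + γ.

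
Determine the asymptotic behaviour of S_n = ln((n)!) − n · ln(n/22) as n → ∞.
S_n ~ n · (ln 22 − 1) + O(ln n)

Stirling: ln((n)!) = n ln(n) − n + O(ln n).
  S_n = n ln(n) − n − n ln(n/22) + O(ln n)
      = n ln(n) − n ln n + n ln 22 − n + O(ln n)
      = n ln 22 − n + O(ln n)
      = n (ln 22 − 1) + O(ln n).
Numerically ln(22) − 1 ≈ 2.0910.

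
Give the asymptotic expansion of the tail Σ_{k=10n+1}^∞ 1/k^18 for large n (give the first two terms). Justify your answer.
Σ_{k>10n} 1/k^18 = 1/(17 · (10n)^17) − 1/(2 · (10n)^18) + O(1/(10n)^19)

Compare to the integral: ∫_{10n}^∞ x^(−18) dx = [−x^(−17)/17]_{10n}^∞ = 1/((18−1)·(10n)^17). The Euler-Maclaurin correction adds −f(10n)/2 = −1/(2·(10n)^18). Euler-Maclaurin then gives
  Σ_{k>10n} 1/k^18 = ∫_{10n}^∞ dx/x^18 − 1/(2·(10n)^18) + O(1/(10n)^19).
(Equivalently this is ζ(18) − Σ_{k≤10n} 1/k^18.)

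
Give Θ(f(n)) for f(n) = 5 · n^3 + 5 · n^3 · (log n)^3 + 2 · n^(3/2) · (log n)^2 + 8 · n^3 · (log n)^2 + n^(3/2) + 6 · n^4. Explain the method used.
f(n) ∈ Θ(n^4)

Compare the terms by growth order. For large n, n^a · (log n)^b dominates n^a' · (log n)^b' iff a > a', or (a = a' and b > b'). Ranking the 6 terms shows the dominant one is 6 · n^4. Hence f(n) ∈ Θ(n^4).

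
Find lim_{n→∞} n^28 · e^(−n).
lim = 0

Exponentials with base > 1 dominate every fixed polynomial: for any fixed c, n^c / e^n → 0 as n → ∞ (e.g. by the ratio test, or since e^n grows faster than any power of n). Hence n^28 · e^(−n) = n^28 / e^n → 0.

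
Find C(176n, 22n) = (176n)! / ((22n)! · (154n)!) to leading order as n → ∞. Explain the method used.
C(176n, 22n) ~ (16777216/823543)^(22n) · sqrt(4/(7π·22n))

Write N = 22n. Apply Stirling to each factorial:
  (8N)! ~ sqrt(2π·8N) · (8N/e)^(8N),
  N! ~ sqrt(2π N) · (N/e)^N,
  (7N)! ~ sqrt(2π·7N) · (7N/e)^(7N).
The exponential factors combine to (8N)^(8N) / (N^N · (7N)^(7N)) = 8^(8N)/7^(7N) = (8^8/7^7)^N = (16777216/823543)^N.
The square-root prefactors combine to sqrt(2π·8N) / (sqrt(2π N)·sqrt(2π·7N)) = sqrt(8 / (2π·7·N)) = sqrt(4/(7π·22n)).
Substituting N = 22n: C(176n, 22n) ~ (16777216/823543)^(22n) · sqrt(4/(7π·22n)).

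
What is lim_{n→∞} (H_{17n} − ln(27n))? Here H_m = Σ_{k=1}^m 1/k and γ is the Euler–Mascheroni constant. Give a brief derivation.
lim = ln(17/27) + γ

By Euler-Maclaurin, H_m = ln m + γ + O(1/m). So
  H_{17n} − ln(27n) = ln(17n) + γ − ln(27n) + O(1/n)
                       = ln(17/27) + γ + O(1/n).
Hence the limit is ln(17/27) + γ.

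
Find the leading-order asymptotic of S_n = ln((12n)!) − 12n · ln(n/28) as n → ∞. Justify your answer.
S_n ~ 12n · (ln 336 − 1) + O(ln n)

Stirling: ln((12n)!) = 12n ln(12n) − 12n + O(ln n).
  S_n = 12n ln(12n) − 12n − 12n ln(n/28) + O(ln n)
      = 12n ln(12n) − 12n ln n + 12n ln 28 − 12n + O(ln n)
      = 12n ln 12 + 12n ln 28 − 12n + O(ln n)
      = 12n (ln 336 − 1) + O(ln n).
Numerically ln(336) − 1 ≈ 4.8171.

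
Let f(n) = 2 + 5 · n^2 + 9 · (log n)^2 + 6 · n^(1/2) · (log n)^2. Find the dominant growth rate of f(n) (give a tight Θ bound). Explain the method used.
f(n) ∈ Θ(n^2)

Compare the terms by growth order. For large n, n^a · (log n)^b dominates n^a' · (log n)^b' iff a > a', or (a = a' and b > b'). Ranking the 4 terms shows the dominant one is 5 · n^2. Hence f(n) ∈ Θ(n^2).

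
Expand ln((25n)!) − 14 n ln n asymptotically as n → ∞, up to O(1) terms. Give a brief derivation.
ln((25n)!) − 14 n ln n = 11 n ln n + 25(ln 25 − 1) n + (1/2) ln(2π·25n) + O(1/n)

Stirling: ln((25n)!) = 25n ln(25n) − 25n + (1/2) ln(2π·25n) + O(1/n).
Expand 25n ln(25n) = 25n (ln n + ln 25) = 25n ln n + 25n ln 25.
Subtract 14n ln n: leading term is (25 − 14) n ln n = 11 n ln n. The next term is 25n ln 25 − 25n = 25(ln 25 − 1) n. Then the (1/2) ln(2π·25n) correction.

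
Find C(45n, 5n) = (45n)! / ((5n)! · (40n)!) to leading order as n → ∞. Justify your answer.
C(45n, 5n) ~ (387420489/16777216)^(5n) · sqrt(9/(16π·5n))

Write N = 5n. Apply Stirling to each factorial:
  (9N)! ~ sqrt(2π·9N) · (9N/e)^(9N),
  N! ~ sqrt(2π N) · (N/e)^N,
  (8N)! ~ sqrt(2π·8N) · (8N/e)^(8N).
The exponential factors combine to (9N)^(9N) / (N^N · (8N)^(8N)) = 9^(9N)/8^(8N) = (9^9/8^8)^N = (387420489/16777216)^N.
The square-root prefactors combine to sqrt(2π·9N) / (sqrt(2π N)·sqrt(2π·8N)) = sqrt(9 / (2π·8·N)) = sqrt(9/(16π·5n)).
Substituting N = 5n: C(45n, 5n) ~ (387420489/16777216)^(5n) · sqrt(9/(16π·5n)).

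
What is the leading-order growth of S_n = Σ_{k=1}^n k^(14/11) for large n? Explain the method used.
S_n ~ (11/25) · n^(25/11)

Integral comparison: Σ_{k=1}^n k^(14/11) = ∫_0^n x^(14/11) dx + O(n^(14/11)). The integral is n^(1 + 14/11) / (1 + 14/11) = n^((14+11)/11) / ((14+11)/11) = (11/25) · n^(25/11).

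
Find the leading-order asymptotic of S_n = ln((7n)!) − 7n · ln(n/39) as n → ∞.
S_n ~ 7n · (ln 273 − 1) + O(ln n)

Stirling: ln((7n)!) = 7n ln(7n) − 7n + O(ln n).
  S_n = 7n ln(7n) − 7n − 7n ln(n/39) + O(ln n)
      = 7n ln(7n) − 7n ln n + 7n ln 39 − 7n + O(ln n)
      = 7n ln 7 + 7n ln 39 − 7n + O(ln n)
      = 7n (ln 273 − 1) + O(ln n).
Numerically ln(273) − 1 ≈ 4.6095.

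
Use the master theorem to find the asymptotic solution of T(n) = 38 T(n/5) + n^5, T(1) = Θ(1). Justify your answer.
T(n) = Θ(n^5)

log_5 38 ≈ 2.260. f(n) = n^5 dominates n^(log_5 38) since 5 > 2.260, and the regularity condition a·f(n/b) = 38·(n/5)^5 = (38/3125)·n^5 ≤ c·f(n) holds with c = 38/3125 ≈ 0.0122 < 1. So this is Case 3: T(n) = Θ(f(n)) = Θ(n^5).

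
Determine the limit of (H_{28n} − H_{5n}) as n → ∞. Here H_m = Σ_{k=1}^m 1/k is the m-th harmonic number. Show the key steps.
lim = ln(28/5)

Euler-Maclaurin gives H_m = ln m + γ + 1/(2m) + O(1/m^2). The γ and O(1/m) terms cancel in the difference:
  H_{28n} − H_{5n} = ln(28n) − ln(5n) + O(1/n) = ln(28/5) + O(1/n).
Hence the limit is ln(28/5).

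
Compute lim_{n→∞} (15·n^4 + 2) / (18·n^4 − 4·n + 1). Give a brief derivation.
lim = 15/18 = 5/6

For large n the leading n^4 terms dominate both numerator and denominator. Dividing top and bottom by n^4, every other term tends to 0, leaving 15/18 = 5/6.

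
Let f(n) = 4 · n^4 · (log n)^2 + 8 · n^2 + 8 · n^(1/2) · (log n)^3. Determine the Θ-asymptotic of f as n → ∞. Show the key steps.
f(n) ∈ Θ(n^4 · (log n)^2)

Compare the terms by growth order. For large n, n^a · (log n)^b dominates n^a' · (log n)^b' iff a > a', or (a = a' and b > b'). Ranking the 3 terms shows the dominant one is 4 · n^4 · (log n)^2. Hence f(n) ∈ Θ(n^4 · (log n)^2).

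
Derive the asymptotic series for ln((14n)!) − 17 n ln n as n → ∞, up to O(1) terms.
ln((14n)!) − 17 n ln n = −3 n ln n + 14(ln 14 − 1) n + (1/2) ln(2π·14n) + O(1/n)

Stirling: ln((14n)!) = 14n ln(14n) − 14n + (1/2) ln(2π·14n) + O(1/n).
Expand 14n ln(14n) = 14n (ln n + ln 14) = 14n ln n + 14n ln 14.
Subtract 17n ln n: leading term is (14 − 17) n ln n = −3 n ln n. The next term is 14n ln 14 − 14n = 14(ln 14 − 1) n. Then the (1/2) ln(2π·14n) correction.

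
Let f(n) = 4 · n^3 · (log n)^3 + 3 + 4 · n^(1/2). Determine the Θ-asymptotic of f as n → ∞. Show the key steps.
f(n) ∈ Θ(n^3 · (log n)^3)

Compare the terms by growth order. For large n, n^a · (log n)^b dominates n^a' · (log n)^b' iff a > a', or (a = a' and b > b'). Ranking the 3 terms shows the dominant one is 4 · n^3 · (log n)^3. Hence f(n) ∈ Θ(n^3 · (log n)^3).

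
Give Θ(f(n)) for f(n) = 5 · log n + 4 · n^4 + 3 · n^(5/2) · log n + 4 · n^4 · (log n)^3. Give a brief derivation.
f(n) ∈ Θ(n^4 · (log n)^3)

Compare the terms by growth order. For large n, n^a · (log n)^b dominates n^a' · (log n)^b' iff a > a', or (a = a' and b > b'). Ranking the 4 terms shows the dominant one is 4 · n^4 · (log n)^3. Hence f(n) ∈ Θ(n^4 · (log n)^3).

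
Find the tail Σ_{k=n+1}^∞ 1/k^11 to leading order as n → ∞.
Σ_{k>n} 1/k^11 ~ 1/(10 · n^10)

Compare to the integral: ∫_{n}^∞ x^(−11) dx = [−x^(−10)/10]_{n}^∞ = 1/((11−1)·n^10). Euler-Maclaurin then gives
  Σ_{k>n} 1/k^11 = ∫_{n}^∞ dx/x^11 − 1/(2·n^11) + O(1/n^12).
(Equivalently this is ζ(11) − Σ_{k≤n} 1/k^11.)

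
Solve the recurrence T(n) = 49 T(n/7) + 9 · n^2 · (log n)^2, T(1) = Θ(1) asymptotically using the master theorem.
T(n) = Θ(n^2 · (log n)^3)

Here log_7 49 = 2 and f(n) = 9 · n^2 · (log n)^2 = Θ(n^(log_7 49) · (log n)^2). This is the extended Case 2 of the master theorem (f matches the critical exponent up to log factors), giving T(n) = Θ(n^(log_7 49) · (log n)^(2+1)) = Θ(n^2 · (log n)^3).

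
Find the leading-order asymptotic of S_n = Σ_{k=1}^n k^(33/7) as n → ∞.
S_n ~ (7/40) · n^(40/7)

Integral comparison: Σ_{k=1}^n k^(33/7) = ∫_0^n x^(33/7) dx + O(n^(33/7)). The integral is n^(1 + 33/7) / (1 + 33/7) = n^((33+7)/7) / ((33+7)/7) = (7/40) · n^(40/7).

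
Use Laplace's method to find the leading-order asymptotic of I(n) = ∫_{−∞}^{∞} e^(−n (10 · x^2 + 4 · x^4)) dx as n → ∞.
I(n) ~ sqrt(π/(10n))

φ(x) = 10 · x^2 + 4 · x^4 has its unique global minimum at x* = 0 (since φ'(x) = 20x + 16x^3 = 0 only at x = 0 for real x with both coefficients positive, and φ → ∞ as |x| → ∞). At x* = 0, φ(0) = 0 and φ''(0) = 20. Laplace's method then gives
  I(n) ~ sqrt(2π / (n · φ''(0))) · e^(−n φ(0)) = sqrt(2π / (20n)) = sqrt(π/(10n)).
The 4 · x^4 term contributes only at subleading order (an O(1/n) relative correction).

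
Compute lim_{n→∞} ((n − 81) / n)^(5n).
lim = e^(−405)

Rewrite as (1 − 81/n)^(5n). By the standard limit (1 + x/n)^n → e^x, we have (1 − 81/n)^n → e^(−81), and raising to the 5th power gives e^(−405).
More precisely, ln[(1 − 81/n)^(5n)] = 5n · ln(1 − 81/n) = 5n · (-81/n + O(1/n^2)) = -405 + O(1/n) → -405.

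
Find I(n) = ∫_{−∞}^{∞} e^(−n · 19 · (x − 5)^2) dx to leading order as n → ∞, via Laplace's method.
I(n) = sqrt(π/(19n))

Here φ(x) = 19 · (x − 5)^2 has its unique minimum at x* = 5 with φ(x*) = 0 and φ''(x*) = 38. Laplace's method gives
  I(n) ~ e^(−n φ(x*)) · sqrt(2π / (n · φ''(x*))) = sqrt(2π / (38n)) = sqrt(π/(19n)).
This is exact: substituting u = (x − 5)·sqrt(19n) gives I(n) = (1/sqrt(19n)) ∫_{−∞}^{∞} e^(−u^2) du = sqrt(π/(19n)).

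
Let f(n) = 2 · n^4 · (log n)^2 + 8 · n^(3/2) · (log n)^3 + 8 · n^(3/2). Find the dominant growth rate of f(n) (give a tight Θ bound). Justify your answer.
f(n) ∈ Θ(n^4 · (log n)^2)

Compare the terms by growth order. For large n, n^a · (log n)^b dominates n^a' · (log n)^b' iff a > a', or (a = a' and b > b'). Ranking the 3 terms shows the dominant one is 2 · n^4 · (log n)^2. Hence f(n) ∈ Θ(n^4 · (log n)^2).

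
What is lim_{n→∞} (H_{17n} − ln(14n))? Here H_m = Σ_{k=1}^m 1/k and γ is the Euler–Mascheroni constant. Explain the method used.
lim = ln(17/14) + γ

By Euler-Maclaurin, H_m = ln m + γ + O(1/m). So
  H_{17n} − ln(14n) = ln(17n) + γ − ln(14n) + O(1/n)
                       = ln(17/14) + γ + O(1/n).
Hence the limit is ln(17/14) + γ.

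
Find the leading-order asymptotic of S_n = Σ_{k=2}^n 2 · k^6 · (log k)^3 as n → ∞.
S_n ~ 2 · n^7 · (log n)^3 / 7

By integral comparison, S_n = ∫_1^n 2 · x^6 · (log x)^3 dx + O(n^6 · (log n)^3). For the integral, the leading term of ∫_1^n x^6 (log x)^3 dx is n^7/7 · (log n)^3 (by repeated integration by parts; each step lowers the log-exponent and produces a relatively O(1/log n) correction). Hence S_n ~ 2 · n^7 · (log n)^3 / 7.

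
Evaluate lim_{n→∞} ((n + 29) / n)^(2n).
lim = e^58

Rewrite as (1 + 29/n)^(2n). By the standard limit (1 + x/n)^n → e^x, we have (1 + 29/n)^n → e^29, and raising to the 2nd power gives e^58.
More precisely, ln[(1 + 29/n)^(2n)] = 2n · ln(1 + 29/n) = 2n · (29/n + O(1/n^2)) = 58 + O(1/n) → 58.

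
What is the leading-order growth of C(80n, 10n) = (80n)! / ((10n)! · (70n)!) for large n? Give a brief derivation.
C(80n, 10n) ~ (16777216/823543)^(10n) · sqrt(4/(7π·10n))

Write N = 10n. Apply Stirling to each factorial:
  (8N)! ~ sqrt(2π·8N) · (8N/e)^(8N),
  N! ~ sqrt(2π N) · (N/e)^N,
  (7N)! ~ sqrt(2π·7N) · (7N/e)^(7N).
The exponential factors combine to (8N)^(8N) / (N^N · (7N)^(7N)) = 8^(8N)/7^(7N) = (8^8/7^7)^N = (16777216/823543)^N.
The square-root prefactors combine to sqrt(2π·8N) / (sqrt(2π N)·sqrt(2π·7N)) = sqrt(8 / (2π·7·N)) = sqrt(4/(7π·10n)).
Substituting N = 10n: C(80n, 10n) ~ (16777216/823543)^(10n) · sqrt(4/(7π·10n)).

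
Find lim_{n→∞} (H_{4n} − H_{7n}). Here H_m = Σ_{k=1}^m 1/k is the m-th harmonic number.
lim = ln(4/7)

Euler-Maclaurin gives H_m = ln m + γ + 1/(2m) + O(1/m^2). The γ and O(1/m) terms cancel in the difference:
  H_{4n} − H_{7n} = ln(4n) − ln(7n) + O(1/n) = ln(4/7) + O(1/n).
Hence the limit is ln(4/7).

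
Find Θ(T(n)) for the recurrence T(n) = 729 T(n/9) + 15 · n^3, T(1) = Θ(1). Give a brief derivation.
T(n) = Θ(n^3 log n)

log_9 729 = 3, and f(n) = 15 · n^3 = Θ(n^(log_9 729)). This is Case 2 of the master theorem: T(n) = Θ(f(n) · log n) = Θ(n^3 log n).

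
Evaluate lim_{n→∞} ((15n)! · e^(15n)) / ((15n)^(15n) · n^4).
lim = 0

Stirling: (15n)! ~ sqrt(2π·15n) · (15n/e)^(15n). Hence
  (15n)! · e^(15n) / (15n)^(15n) ~ sqrt(2π·15n).
Dividing by n^4: sqrt(2π·15n) / n^4 = sqrt(2π·15) · n^((1−8)/2), so the expression behaves like sqrt(2π·15) · n^((1−8)/2) → 0.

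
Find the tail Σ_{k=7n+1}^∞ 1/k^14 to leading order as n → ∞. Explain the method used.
Σ_{k>7n} 1/k^14 ~ 1/(13 · (7n)^13)

Compare to the integral: ∫_{7n}^∞ x^(−14) dx = [−x^(−13)/13]_{7n}^∞ = 1/((14−1)·(7n)^13). Euler-Maclaurin then gives
  Σ_{k>7n} 1/k^14 = ∫_{7n}^∞ dx/x^14 − 1/(2·(7n)^14) + O(1/(7n)^15).
(Equivalently this is ζ(14) − Σ_{k≤7n} 1/k^14.)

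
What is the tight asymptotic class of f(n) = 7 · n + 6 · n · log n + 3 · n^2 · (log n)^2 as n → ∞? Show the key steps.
f(n) ∈ Θ(n^2 · (log n)^2)

Compare the terms by growth order. For large n, n^a · (log n)^b dominates n^a' · (log n)^b' iff a > a', or (a = a' and b > b'). Ranking the 3 terms shows the dominant one is 3 · n^2 · (log n)^2. Hence f(n) ∈ Θ(n^2 · (log n)^2).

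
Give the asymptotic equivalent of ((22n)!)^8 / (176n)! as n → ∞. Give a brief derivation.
((22n)!)^8/(176n)! ~ ((2π·22n)^(7/2) / sqrt(8)) · 8^(−8·22n)  →  0

Write N = 22n. Stirling: N! ~ sqrt(2π N)(N/e)^N and (8N)! ~ sqrt(2π·8N)·(8N/e)^(8N).
  (N!)^8/(8N)! ~ (2π N)^(8/2) (N/e)^(8N) / [sqrt(2π·8N) (8N/e)^(8N)]
     = (2π N)^(8/2) / sqrt(2π·8N) · (N/(8N))^(8N)
     = (2π N)^((8−1)/2) / sqrt(8) · 8^(−8N).
Since 8^8 > 1, the factor 8^(−8N) decays exponentially, so the ratio → 0. Substituting N = 22n gives the stated form.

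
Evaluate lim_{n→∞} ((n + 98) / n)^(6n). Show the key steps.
lim = e^588

Rewrite as (1 + 98/n)^(6n). By the standard limit (1 + x/n)^n → e^x, we have (1 + 98/n)^n → e^98, and raising to the 6th power gives e^588.
More precisely, ln[(1 + 98/n)^(6n)] = 6n · ln(1 + 98/n) = 6n · (98/n + O(1/n^2)) = 588 + O(1/n) → 588.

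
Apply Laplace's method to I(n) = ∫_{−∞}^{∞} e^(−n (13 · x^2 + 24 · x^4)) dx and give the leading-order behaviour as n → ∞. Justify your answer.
I(n) ~ sqrt(π/(13n))

φ(x) = 13 · x^2 + 24 · x^4 has its unique global minimum at x* = 0 (since φ'(x) = 26x + 96x^3 = 0 only at x = 0 for real x with both coefficients positive, and φ → ∞ as |x| → ∞). At x* = 0, φ(0) = 0 and φ''(0) = 26. Laplace's method then gives
  I(n) ~ sqrt(2π / (n · φ''(0))) · e^(−n φ(0)) = sqrt(2π / (26n)) = sqrt(π/(13n)).
The 24 · x^4 term contributes only at subleading order (an O(1/n) relative correction).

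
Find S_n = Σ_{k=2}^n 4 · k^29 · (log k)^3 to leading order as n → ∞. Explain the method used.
S_n ~ 2 · n^30 · (log n)^3 / 15

By integral comparison, S_n = ∫_1^n 4 · x^29 · (log x)^3 dx + O(n^29 · (log n)^3). For the integral, the leading term of ∫_1^n x^29 (log x)^3 dx is n^30/30 · (log n)^3 (by repeated integration by parts; each step lowers the log-exponent and produces a relatively O(1/log n) correction). Hence S_n ~ 2 · n^30 · (log n)^3 / 15.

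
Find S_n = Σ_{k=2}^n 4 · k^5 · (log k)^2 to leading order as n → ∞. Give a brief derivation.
S_n ~ 2 · n^6 · (log n)^2 / 3

By integral comparison, S_n = ∫_1^n 4 · x^5 · (log x)^2 dx + O(n^5 · (log n)^2). For the integral, the leading term of ∫_1^n x^5 (log x)^2 dx is n^6/6 · (log n)^2 (by repeated integration by parts; each step lowers the log-exponent and produces a relatively O(1/log n) correction). Hence S_n ~ 2 · n^6 · (log n)^2 / 3.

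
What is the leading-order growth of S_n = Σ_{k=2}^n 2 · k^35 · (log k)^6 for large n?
S_n ~ n^36 · (log n)^6 / 18

By integral comparison, S_n = ∫_1^n 2 · x^35 · (log x)^6 dx + O(n^35 · (log n)^6). For the integral, the leading term of ∫_1^n x^35 (log x)^6 dx is n^36/36 · (log n)^6 (by repeated integration by parts; each step lowers the log-exponent and produces a relatively O(1/log n) correction). Hence S_n ~ n^36 · (log n)^6 / 18.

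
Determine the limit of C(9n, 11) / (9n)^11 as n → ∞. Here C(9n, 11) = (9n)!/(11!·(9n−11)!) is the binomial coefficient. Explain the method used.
lim = 1/11! = 1/39916800

With N = 9n → ∞: C(N, 11) / N^11 = [N(N−1)…(N−10)] / (11! · N^11) = (1/11!) · 1 · (1 − 1/(9n)) · … · (1 − 10/(9n)). Each factor → 1 as N → ∞, so the limit is 1/11! = 1/39916800.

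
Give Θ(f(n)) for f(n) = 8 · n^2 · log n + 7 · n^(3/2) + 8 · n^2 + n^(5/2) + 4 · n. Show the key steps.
f(n) ∈ Θ(n^(5/2))

Compare the terms by growth order. For large n, n^a · (log n)^b dominates n^a' · (log n)^b' iff a > a', or (a = a' and b > b'). Ranking the 5 terms shows the dominant one is n^(5/2). Hence f(n) ∈ Θ(n^(5/2)).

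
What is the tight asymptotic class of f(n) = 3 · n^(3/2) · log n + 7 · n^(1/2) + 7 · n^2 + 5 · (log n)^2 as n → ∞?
f(n) ∈ Θ(n^2)

Compare the terms by growth order. For large n, n^a · (log n)^b dominates n^a' · (log n)^b' iff a > a', or (a = a' and b > b'). Ranking the 4 terms shows the dominant one is 7 · n^2. Hence f(n) ∈ Θ(n^2).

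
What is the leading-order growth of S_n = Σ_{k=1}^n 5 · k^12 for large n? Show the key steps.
S_n ~ 5 · n^13 / 13

By integral comparison (Euler-Maclaurin), Σ_{k=1}^n 5 · k^12 = 5 · ∫_0^n x^12 dx + O(n^12) = 5 · n^13/13 + O(n^12). (Equivalently, Faulhaber's formula gives the same leading term.)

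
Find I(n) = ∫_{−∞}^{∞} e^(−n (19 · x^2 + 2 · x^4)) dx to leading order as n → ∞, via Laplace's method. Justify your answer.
I(n) ~ sqrt(π/(19n))

φ(x) = 19 · x^2 + 2 · x^4 has its unique global minimum at x* = 0 (since φ'(x) = 38x + 8x^3 = 0 only at x = 0 for real x with both coefficients positive, and φ → ∞ as |x| → ∞). At x* = 0, φ(0) = 0 and φ''(0) = 38. Laplace's method then gives
  I(n) ~ sqrt(2π / (n · φ''(0))) · e^(−n φ(0)) = sqrt(2π / (38n)) = sqrt(π/(19n)).
The 2 · x^4 term contributes only at subleading order (an O(1/n) relative correction).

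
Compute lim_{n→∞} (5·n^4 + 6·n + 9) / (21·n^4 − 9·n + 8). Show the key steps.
lim = 5/21

For large n the leading n^4 terms dominate both numerator and denominator. Dividing top and bottom by n^4, every other term tends to 0, leaving 5/21.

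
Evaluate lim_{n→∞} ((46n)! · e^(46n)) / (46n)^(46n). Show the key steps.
lim = ∞

Stirling: (46n)! ~ sqrt(2π·46n) · (46n/e)^(46n). Hence
  (46n)! · e^(46n) / (46n)^(46n) ~ sqrt(2π·46n) = sqrt(2π·46) · sqrt(n) → ∞.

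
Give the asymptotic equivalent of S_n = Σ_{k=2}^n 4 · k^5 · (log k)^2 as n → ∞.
S_n ~ 2 · n^6 · (log n)^2 / 3

By integral comparison, S_n = ∫_1^n 4 · x^5 · (log x)^2 dx + O(n^5 · (log n)^2). For the integral, the leading term of ∫_1^n x^5 (log x)^2 dx is n^6/6 · (log n)^2 (by repeated integration by parts; each step lowers the log-exponent and produces a relatively O(1/log n) correction). Hence S_n ~ 2 · n^6 · (log n)^2 / 3.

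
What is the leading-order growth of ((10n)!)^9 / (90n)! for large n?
((10n)!)^9/(90n)! ~ ((2π·10n)^(8/2) / 3) · 9^(−9·10n)  →  0

Write N = 10n. Stirling: N! ~ sqrt(2π N)(N/e)^N and (9N)! ~ sqrt(2π·9N)·(9N/e)^(9N).
  (N!)^9/(9N)! ~ (2π N)^(9/2) (N/e)^(9N) / [sqrt(2π·9N) (9N/e)^(9N)]
     = (2π N)^(9/2) / sqrt(2π·9N) · (N/(9N))^(9N)
     = (2π N)^((9−1)/2) / 3 · 9^(−9N).
Since 9^9 > 1, the factor 9^(−9N) decays exponentially, so the ratio → 0. Substituting N = 10n gives the stated form.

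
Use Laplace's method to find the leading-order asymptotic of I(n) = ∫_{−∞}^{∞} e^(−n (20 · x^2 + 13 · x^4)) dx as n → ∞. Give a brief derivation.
I(n) ~ sqrt(π/(20n))

φ(x) = 20 · x^2 + 13 · x^4 has its unique global minimum at x* = 0 (since φ'(x) = 40x + 52x^3 = 0 only at x = 0 for real x with both coefficients positive, and φ → ∞ as |x| → ∞). At x* = 0, φ(0) = 0 and φ''(0) = 40. Laplace's method then gives
  I(n) ~ sqrt(2π / (n · φ''(0))) · e^(−n φ(0)) = sqrt(2π / (40n)) = sqrt(π/(20n)).
The 13 · x^4 term contributes only at subleading order (an O(1/n) relative correction).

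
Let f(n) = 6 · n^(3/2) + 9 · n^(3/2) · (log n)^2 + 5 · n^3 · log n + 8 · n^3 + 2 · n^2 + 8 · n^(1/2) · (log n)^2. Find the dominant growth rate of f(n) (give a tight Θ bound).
f(n) ∈ Θ(n^3 · log n)

Compare the terms by growth order. For large n, n^a · (log n)^b dominates n^a' · (log n)^b' iff a > a', or (a = a' and b > b'). Ranking the 6 terms shows the dominant one is 5 · n^3 · log n. Hence f(n) ∈ Θ(n^3 · log n).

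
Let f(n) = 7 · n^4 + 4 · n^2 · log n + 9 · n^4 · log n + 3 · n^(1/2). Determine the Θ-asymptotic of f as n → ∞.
f(n) ∈ Θ(n^4 · log n)

Compare the terms by growth order. For large n, n^a · (log n)^b dominates n^a' · (log n)^b' iff a > a', or (a = a' and b > b'). Ranking the 4 terms shows the dominant one is 9 · n^4 · log n. Hence f(n) ∈ Θ(n^4 · log n).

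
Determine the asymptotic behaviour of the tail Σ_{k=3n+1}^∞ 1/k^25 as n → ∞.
Σ_{k>3n} 1/k^25 ~ 1/(24 · (3n)^24)

Compare to the integral: ∫_{3n}^∞ x^(−25) dx = [−x^(−24)/24]_{3n}^∞ = 1/((25−1)·(3n)^24). Euler-Maclaurin then gives
  Σ_{k>3n} 1/k^25 = ∫_{3n}^∞ dx/x^25 − 1/(2·(3n)^25) + O(1/(3n)^26).
(Equivalently this is ζ(25) − Σ_{k≤3n} 1/k^25.)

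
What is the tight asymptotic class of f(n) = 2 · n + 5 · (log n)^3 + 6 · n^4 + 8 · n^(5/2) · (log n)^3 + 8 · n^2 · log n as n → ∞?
f(n) ∈ Θ(n^4)

Compare the terms by growth order. For large n, n^a · (log n)^b dominates n^a' · (log n)^b' iff a > a', or (a = a' and b > b'). Ranking the 5 terms shows the dominant one is 6 · n^4. Hence f(n) ∈ Θ(n^4).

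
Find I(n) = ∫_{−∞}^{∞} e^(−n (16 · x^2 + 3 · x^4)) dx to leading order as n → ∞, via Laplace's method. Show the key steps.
I(n) ~ sqrt(π/(16n))

φ(x) = 16 · x^2 + 3 · x^4 has its unique global minimum at x* = 0 (since φ'(x) = 32x + 12x^3 = 0 only at x = 0 for real x with both coefficients positive, and φ → ∞ as |x| → ∞). At x* = 0, φ(0) = 0 and φ''(0) = 32. Laplace's method then gives
  I(n) ~ sqrt(2π / (n · φ''(0))) · e^(−n φ(0)) = sqrt(2π / (32n)) = sqrt(π/(16n)).
The 3 · x^4 term contributes only at subleading order (an O(1/n) relative correction).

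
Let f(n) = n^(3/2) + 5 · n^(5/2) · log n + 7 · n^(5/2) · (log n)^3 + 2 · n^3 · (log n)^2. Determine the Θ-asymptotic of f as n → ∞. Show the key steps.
f(n) ∈ Θ(n^3 · (log n)^2)

Compare the terms by growth order. For large n, n^a · (log n)^b dominates n^a' · (log n)^b' iff a > a', or (a = a' and b > b'). Ranking the 4 terms shows the dominant one is 2 · n^3 · (log n)^2. Hence f(n) ∈ Θ(n^3 · (log n)^2).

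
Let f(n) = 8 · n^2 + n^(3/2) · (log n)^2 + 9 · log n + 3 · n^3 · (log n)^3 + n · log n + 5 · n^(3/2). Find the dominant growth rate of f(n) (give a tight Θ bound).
f(n) ∈ Θ(n^3 · (log n)^3)

Compare the terms by growth order. For large n, n^a · (log n)^b dominates n^a' · (log n)^b' iff a > a', or (a = a' and b > b'). Ranking the 6 terms shows the dominant one is 3 · n^3 · (log n)^3. Hence f(n) ∈ Θ(n^3 · (log n)^3).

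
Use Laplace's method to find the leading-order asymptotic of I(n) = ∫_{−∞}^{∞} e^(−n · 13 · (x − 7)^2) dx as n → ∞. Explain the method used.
I(n) = sqrt(π/(13n))

Here φ(x) = 13 · (x − 7)^2 has its unique minimum at x* = 7 with φ(x*) = 0 and φ''(x*) = 26. Laplace's method gives
  I(n) ~ e^(−n φ(x*)) · sqrt(2π / (n · φ''(x*))) = sqrt(2π / (26n)) = sqrt(π/(13n)).
This is exact: substituting u = (x − 7)·sqrt(13n) gives I(n) = (1/sqrt(13n)) ∫_{−∞}^{∞} e^(−u^2) du = sqrt(π/(13n)).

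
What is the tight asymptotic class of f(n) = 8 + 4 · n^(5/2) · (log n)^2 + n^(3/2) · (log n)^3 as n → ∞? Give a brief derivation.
f(n) ∈ Θ(n^(5/2) · (log n)^2)

Compare the terms by growth order. For large n, n^a · (log n)^b dominates n^a' · (log n)^b' iff a > a', or (a = a' and b > b'). Ranking the 3 terms shows the dominant one is 4 · n^(5/2) · (log n)^2. Hence f(n) ∈ Θ(n^(5/2) · (log n)^2).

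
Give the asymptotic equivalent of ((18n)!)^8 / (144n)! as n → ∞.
((18n)!)^8/(144n)! ~ ((2π·18n)^(7/2) / sqrt(8)) · 8^(−8·18n)  →  0

Write N = 18n. Stirling: N! ~ sqrt(2π N)(N/e)^N and (8N)! ~ sqrt(2π·8N)·(8N/e)^(8N).
  (N!)^8/(8N)! ~ (2π N)^(8/2) (N/e)^(8N) / [sqrt(2π·8N) (8N/e)^(8N)]
     = (2π N)^(8/2) / sqrt(2π·8N) · (N/(8N))^(8N)
     = (2π N)^((8−1)/2) / sqrt(8) · 8^(−8N).
Since 8^8 > 1, the factor 8^(−8N) decays exponentially, so the ratio → 0. Substituting N = 18n gives the stated form.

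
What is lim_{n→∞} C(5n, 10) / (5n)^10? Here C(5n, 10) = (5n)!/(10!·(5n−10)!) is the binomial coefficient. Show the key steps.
lim = 1/10! = 1/3628800

With N = 5n → ∞: C(N, 10) / N^10 = [N(N−1)…(N−9)] / (10! · N^10) = (1/10!) · 1 · (1 − 1/(5n)) · … · (1 − 9/(5n)). Each factor → 1 as N → ∞, so the limit is 1/10! = 1/3628800.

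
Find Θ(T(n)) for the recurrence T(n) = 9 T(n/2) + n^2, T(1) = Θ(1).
T(n) = Θ(n^(log_2 9))

Master theorem: compare f(n) = n^2 to n^(log_2 9) where log_2 9 ≈ 3.170. Since 2 < log_2 9, we have f(n) = O(n^(log_2 9 − ε)) for some ε > 0 — Case 1. Hence T(n) = Θ(n^(log_2 9)).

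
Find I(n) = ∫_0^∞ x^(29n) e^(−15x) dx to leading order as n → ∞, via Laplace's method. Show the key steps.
I(n) ~ (sqrt(2π·29n) / 15) · (29n/(15e))^(29n)

Write the integrand as exp(29n ln x − 15x) and set f(x) = 29n ln x − 15x. Then f'(x) = 29n/x − 15 = 0 at x* = 29n/15, and f''(x*) = −29n/x*^2 = −15^2/(29n). Laplace's method (interior maximum) gives
  I(n) ~ e^(f(x*)) · sqrt(2π / |f''(x*)|)
        = exp(29n ln(29n/15) − 29n) · sqrt(2π · 29n / 15^2)
        = (29n/15)^(29n) e^(−29n) · sqrt(2π·29n) / 15
        = (sqrt(2π·29n) / 15) · (29n/(15e))^(29n).
This matches Γ(29n+1)/15^(29n+1) with Stirling applied to Γ.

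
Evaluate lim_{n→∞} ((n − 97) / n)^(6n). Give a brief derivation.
lim = e^(−582)

Rewrite as (1 − 97/n)^(6n). By the standard limit (1 + x/n)^n → e^x, we have (1 − 97/n)^n → e^(−97), and raising to the 6th power gives e^(−582).
More precisely, ln[(1 − 97/n)^(6n)] = 6n · ln(1 − 97/n) = 6n · (-97/n + O(1/n^2)) = -582 + O(1/n) → -582.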